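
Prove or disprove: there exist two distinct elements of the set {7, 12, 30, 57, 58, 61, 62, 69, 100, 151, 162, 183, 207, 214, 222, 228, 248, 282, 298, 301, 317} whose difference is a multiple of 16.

7 mod 16 = 7 and 151 mod 16 = 7, so 151 − 7 = 144 = 9·16.

The pair (7, 151) works.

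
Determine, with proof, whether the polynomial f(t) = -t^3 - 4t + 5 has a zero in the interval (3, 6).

Evaluate at the endpoints: f(3) = -34, f(6) = -235 — same sign (negative).
The derivative f'(t) = -3t^2 - 4 is a quadratic with discriminant 0² − 4·(-3)·(-4) = -48 < 0; it never vanishes, so it is always negative (sign of the leading coefficient).
So f is strictly decreasing; between 3 and 6 its values lie between f(3) = -34 and f(6) = -235, all negative. Therefore f has no root in (3, 6).

f has no root in that interval.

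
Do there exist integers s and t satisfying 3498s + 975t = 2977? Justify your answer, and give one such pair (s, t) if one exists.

gcd(3498, 975) = 3, so every integer of the form 3498s + 975t is a multiple of 3.
But 2977 = 3·992 + 1, so 3 ∤ 2977.
So the equation is unsolvable over ℤ.

No such integers exist.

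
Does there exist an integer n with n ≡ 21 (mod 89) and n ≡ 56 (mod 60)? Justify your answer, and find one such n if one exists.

The moduli 89 and 60 are coprime, so by the Chinese Remainder Theorem a unique solution modulo 5340 exists.
Any solution of the first congruence is n = 21 + 89t; substituting into the second, 89t ≡ 56 − 21 ≡ 35 (mod 60).
89 ≡ 29 (mod 60), so this reads 29t ≡ 35 (mod 60). Invert 29 mod 60 by the Euclidean algorithm: 60 = 2·29 + 2, 29 = 14·2 + 1, 2 = 2·1 + 0; back-substituting, 1 = 29 − 14·2 = 29 − 14·(60 − 2·29) = −14·60 + 29·29. Hence 29·29 ≡ 1, so 29⁻¹ ≡ 29 (mod 60).
Therefore t ≡ 29·35 = 1015 ≡ 55 (mod 60).
Taking t = 55 gives n = 21 + 89·55 = 4916.
Indeed 4916 ≡ 21 (mod 89) and 4916 ≡ 56 (mod 60).

n = 4916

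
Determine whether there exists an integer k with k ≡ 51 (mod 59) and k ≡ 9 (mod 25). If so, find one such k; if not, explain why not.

k = 759

gcd(59, 25) = 1, so the Chinese Remainder Theorem guarantees exactly one residue class mod 1475 satisfying both.
Write k = 51 + 59t and require 51 + 59t ≡ 9 (mod 25), i.e. 59t ≡ 8 (mod 25).
59 ≡ 9 (mod 25), so this reads 9t ≡ 8 (mod 25). Since 9·14 = 126 = 5·25 + 1, the inverse of 9 mod 25 is 14.
Multiplying by 14: t ≡ 14·8 = 112 ≡ 12 (mod 25).
With t = 12: k = 51 + 59·12 = 759.
Check: 759 mod 59 = 51, 759 mod 25 = 9. ✓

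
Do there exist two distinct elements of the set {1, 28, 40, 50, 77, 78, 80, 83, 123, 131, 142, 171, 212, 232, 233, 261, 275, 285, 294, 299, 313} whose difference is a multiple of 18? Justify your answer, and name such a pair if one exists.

Yes: 50 and 212.

Both 50 and 212 leave remainder 14 on division by 18; their difference 162 = 9·18 is a multiple of 18.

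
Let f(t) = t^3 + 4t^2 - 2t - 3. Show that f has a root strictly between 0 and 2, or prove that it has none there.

f(0) = -3 and f(2) = 17, which have opposite signs.
Since f is a polynomial it is continuous on [0, 2].
By the Intermediate Value Theorem, f takes the value 0 somewhere in the open interval.

Such a root exists.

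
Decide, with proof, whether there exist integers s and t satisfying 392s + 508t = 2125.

No, no such integers exist.

Both 392 and 508 are divisible by gcd(392, 508) = 4, hence so is any combination 392s + 508t.
But 2125 = 4·531 + 1, so 4 ∤ 2125.
Therefore 392s + 508t = 2125 has no solution in integers.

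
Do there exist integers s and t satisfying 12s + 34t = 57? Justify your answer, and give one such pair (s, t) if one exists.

There are no such integers.

gcd(12, 34) = 2, so every integer of the form 12s + 34t is a multiple of 2.
But 57 is not a multiple of 2 (it leaves remainder 1).
So the equation is unsolvable over ℤ.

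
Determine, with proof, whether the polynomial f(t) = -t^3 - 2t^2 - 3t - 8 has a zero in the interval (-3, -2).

f(-3) = 10 and f(-2) = -2, which have opposite signs.
f is continuous everywhere (it is a polynomial), in particular on [-3, -2].
By the Intermediate Value Theorem, f takes the value 0 somewhere in the open interval.

Such a root exists.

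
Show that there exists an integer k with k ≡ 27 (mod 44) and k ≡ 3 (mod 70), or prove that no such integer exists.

k = 423

Here gcd(44, 70) = 2, and both 27 and 3 leave remainder 1 mod 2, so the system is consistent.
Put k = 27 + 44t, so we need 44t ≡ 46 (mod 70), equivalently (divide by 2) 22t ≡ 23 (mod 35).
Since 22·8 = 176 = 5·35 + 1, the inverse of 22 mod 35 is 8.
Therefore t ≡ 8·23 = 184 ≡ 9 (mod 35).
Then k = 27 + 44·9 = 423.
Indeed 423 ≡ 27 (mod 44) and 423 ≡ 3 (mod 70).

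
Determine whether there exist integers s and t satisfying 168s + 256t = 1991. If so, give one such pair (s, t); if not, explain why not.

gcd(168, 256) = 8, so every integer of the form 168s + 256t is a multiple of 8.
But 1991 is not a multiple of 8 (it leaves remainder 7).
Therefore 168s + 256t = 1991 has no solution in integers.

There are no such integers.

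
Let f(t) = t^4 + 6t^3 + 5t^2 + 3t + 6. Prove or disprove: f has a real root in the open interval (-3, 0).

Such a root exists.

f(-3) = -39 and f(0) = 6, which have opposite signs.
As a polynomial, f is continuous on every closed interval.
By the Intermediate Value Theorem, f takes the value 0 somewhere in the open interval.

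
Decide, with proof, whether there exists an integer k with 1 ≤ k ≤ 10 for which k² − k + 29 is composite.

k = 8

At k = 8: 8² − 8 + 29 = 85 = 5·17, which is composite.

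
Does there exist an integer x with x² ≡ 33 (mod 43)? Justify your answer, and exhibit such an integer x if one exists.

43 is prime, so by Euler's criterion 33 is a square mod 43 iff 33^((43−1)/2) = 33^21 ≡ 1 (mod 43).
Repeated squaring mod 43: 33^2 = 1089 ≡ 14; 33^4 ≡ 14² = 196 ≡ 24; 33^8 ≡ 24² = 576 ≡ 17; 33^16 ≡ 17² = 289 ≡ 31.
Since 21 = 16 + 4 + 1, 33^21 ≡ 31 · 24 · 33; multiplying out mod 43: 31·24 = 744 ≡ 13, then 13·33 = 429 ≡ 42. Thus 33^21 ≡ 42 ≡ −1 (mod 43).
The value −1 means 33 is a non-residue modulo 43, so x² ≡ 33 (mod 43) is impossible.

No such integer exists.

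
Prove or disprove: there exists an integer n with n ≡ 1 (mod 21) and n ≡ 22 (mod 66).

n = 22

Here gcd(21, 66) = 3, and both 1 and 22 leave remainder 1 mod 3, so the system is consistent.
The integers ≡ 1 (mod 21) are 1, 22, …; their remainders mod 66 are 1, 22, so n = 22 is the first that is ≡ 22 (mod 66).
Check: 22 mod 21 = 1, 22 mod 66 = 22. ✓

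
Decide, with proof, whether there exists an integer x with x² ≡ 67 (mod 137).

137 is prime, so by Euler's criterion 67 is a square mod 137 iff 67^((137−1)/2) = 67^68 ≡ 1 (mod 137).
Repeated squaring mod 137: 67^2 = 4489 ≡ 105; 67^4 ≡ 105² = 11025 ≡ 65; 67^8 ≡ 65² = 4225 ≡ 115; 67^16 ≡ 115² = 13225 ≡ 73; 67^32 ≡ 73² = 5329 ≡ 123; 67^64 ≡ 123² = 15129 ≡ 59.
Since 68 = 64 + 4, 67^68 ≡ 59 · 65; multiplying out mod 137: 59·65 = 3835 ≡ 136. Thus 67^68 ≡ 136 ≡ −1 (mod 137).
By Euler's criterion 67 is a quadratic non-residue mod 137: no x satisfies x² ≡ 67 (mod 137).

There is no such integer.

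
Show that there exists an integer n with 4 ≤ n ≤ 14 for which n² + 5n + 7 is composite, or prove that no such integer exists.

n = 14

At n = 14: 14² + 5·14 + 7 = 273 = 3·91, which is composite.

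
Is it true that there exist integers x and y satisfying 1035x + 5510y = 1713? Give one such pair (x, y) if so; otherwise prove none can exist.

Both 1035 and 5510 are divisible by gcd(1035, 5510) = 5, hence so is any combination 1035x + 5510y.
However 1713 leaves remainder 3 on division by 5.
Therefore 1035x + 5510y = 1713 has no solution in integers.

No such integers exist.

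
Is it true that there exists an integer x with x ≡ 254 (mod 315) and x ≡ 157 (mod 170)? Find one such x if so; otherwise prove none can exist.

Reduce both congruences modulo 5, which divides 315 and 170: they say x ≡ 254 (mod 5) and x ≡ 157 (mod 5).
However 254 ≡ 4 and 157 ≡ 2 (mod 5), and 4 ≠ 2.
Therefore no such x exists.

There is no such integer.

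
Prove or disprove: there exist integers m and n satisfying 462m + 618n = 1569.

gcd(462, 618) = 6, so every integer of the form 462m + 618n is a multiple of 6.
But 1569 is not a multiple of 6 (it leaves remainder 3).
So the equation is unsolvable over ℤ.

No, no such integers exist.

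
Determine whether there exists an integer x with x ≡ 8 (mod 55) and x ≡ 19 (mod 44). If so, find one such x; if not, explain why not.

The moduli are not coprime: gcd(55, 44) = 11. Compatibility requires 11 ∣ (19 − 8) = 11, which holds, so solutions exist.
Step through x = 8, 8 + 55, 8 + 2·55, …: the values 8, 63 reduce mod 44 to 8, 19. The value 63 hits 19.
Indeed 63 ≡ 8 (mod 55) and 63 ≡ 19 (mod 44).

x = 63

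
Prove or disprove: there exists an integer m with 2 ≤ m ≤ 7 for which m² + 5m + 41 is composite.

At m = 3: 3² + 5·3 + 41 = 65 = 5·13, which is composite.

m = 3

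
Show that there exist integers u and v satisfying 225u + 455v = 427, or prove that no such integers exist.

No such integers exist.

Both 225 and 455 are divisible by gcd(225, 455) = 5, hence so is any combination 225u + 455v.
But 427 = 5·85 + 2, so 5 ∤ 427.
Hence no integers u, v satisfy the equation.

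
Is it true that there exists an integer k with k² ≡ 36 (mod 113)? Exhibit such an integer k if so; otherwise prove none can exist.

k = 107 works: 107² = 11449, and 11449 − 36 = 11413 = 101·113.

k = 107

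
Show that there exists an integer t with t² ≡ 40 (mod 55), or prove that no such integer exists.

Reduce modulo 11, which divides 55: we would need t² ≡ 7 (mod 11).
Squares mod 11 repeat after t = 5 (as (−t)² = t²); for t = 0..5 they are 0, 1, 4, 9, 5, 3.
So the quadratic residues mod 11 are {0, 1, 3, 4, 5, 9}, and 7 is not among them.
Therefore t² ≡ 40 (mod 55) has no solution.

No such integer exists.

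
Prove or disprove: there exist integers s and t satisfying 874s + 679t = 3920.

874 and 679 are coprime, so 874s + 679t ranges over all of ℤ.
Dividing repeatedly: 874 = 1·679 + 195, 679 = 3·195 + 94, 195 = 2·94 + 7, 94 = 13·7 + 3, 7 = 2·3 + 1, 3 = 3·1 + 0.
Unwinding: 1 = 7 − 2·3 = 7 − 2·(94 − 13·7) = −2·94 + 27·7 = −2·94 + 27·(195 − 2·94) = 27·195 − 56·94 = 27·195 − 56·(679 − 3·195) = −56·679 + 195·195 = −56·679 + 195·(874 − 1·679) = 195·874 − 251·679, i.e. 874·195 + 679·(-251) = 1.
Scaling by 3920 gives the particular solution (s, t) = (764400, -983920).
Shifting by a multiple of (679, −874) keeps it a solution: s = 764400 − 1125·679 = 525, t = -983920 + 1125·874 = -670.
Check: 874·525 + 679·(-670) = 458850 − 454930 = 3920. ✓

s = 525, t = -670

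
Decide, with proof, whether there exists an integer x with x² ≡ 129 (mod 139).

x = 44

x = 44 works: 44² = 1936, and 1936 − 129 = 1807 = 13·139.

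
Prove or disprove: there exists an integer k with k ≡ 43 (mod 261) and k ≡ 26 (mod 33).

gcd(261, 33) = 3. If k ≡ 43 (mod 261) and k ≡ 26 (mod 33), then k ≡ 43 (mod 3) and k ≡ 26 (mod 3).
However 43 ≡ 1 and 26 ≡ 2 (mod 3), and 1 ≠ 2.
Hence the system has no solution.

No, no such integer exists.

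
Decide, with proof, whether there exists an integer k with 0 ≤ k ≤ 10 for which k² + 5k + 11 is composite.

At k = 7: 7² + 5·7 + 11 = 95 = 5·19, which is composite.

k = 7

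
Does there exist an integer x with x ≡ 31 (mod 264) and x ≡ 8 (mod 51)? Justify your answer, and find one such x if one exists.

gcd(264, 51) = 3. If x ≡ 31 (mod 264) and x ≡ 8 (mod 51), then x ≡ 31 (mod 3) and x ≡ 8 (mod 3).
However 31 ≡ 1 and 8 ≡ 2 (mod 3), and 1 ≠ 2.
So no integer satisfies both congruences.

No such integer exists.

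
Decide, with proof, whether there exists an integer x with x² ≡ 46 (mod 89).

Apply Euler's criterion with the prime 89: 46 is a quadratic residue iff 46^44 ≡ 1 (mod 89), and a non-residue iff it is ≡ −1.
Squaring successively (mod 89): 46^2 = 2116 ≡ 69; 46^4 ≡ 69² = 4761 ≡ 44; 46^8 ≡ 44² = 1936 ≡ 67; 46^16 ≡ 67² = 4489 ≡ 39; 46^32 ≡ 39² = 1521 ≡ 8.
Since 44 = 32 + 8 + 4, 46^44 ≡ 8 · 67 · 44; multiplying out mod 89: 8·67 = 536 ≡ 2, then 2·44 = 88 ≡ 88. Thus 46^44 ≡ 88 ≡ −1 (mod 89).
By Euler's criterion 46 is a quadratic non-residue mod 89: no x satisfies x² ≡ 46 (mod 89).

No such integer exists.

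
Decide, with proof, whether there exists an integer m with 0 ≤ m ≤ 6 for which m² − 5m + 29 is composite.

m = 1

At m = 1: 1² − 5·1 + 29 = 25 = 5·5, which is composite.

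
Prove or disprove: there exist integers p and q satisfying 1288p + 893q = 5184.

p = 775, q = -1112

Since gcd(1288, 893) = 1, every integer is an integer combination of 1288 and 893.
Dividing repeatedly: 1288 = 1·893 + 395, 893 = 2·395 + 103, 395 = 3·103 + 86, 103 = 1·86 + 17, 86 = 5·17 + 1, 17 = 17·1 + 0.
Unwinding: 1 = 86 − 5·17 = 86 − 5·(103 − 1·86) = −5·103 + 6·86 = −5·103 + 6·(395 − 3·103) = 6·395 − 23·103 = 6·395 − 23·(893 − 2·395) = −23·893 + 52·395 = −23·893 + 52·(1288 − 1·893) = 52·1288 − 75·893, i.e. 1288·52 + 893·(-75) = 1.
Multiplying through by 5184: p = 52·5184 = 269568, q = (-75)·5184 = -388800 is a solution.
The general solution is p = 269568 + 893k, q = -388800 − 1288k; taking k = -301 gives the smaller pair p = 775, q = -1112.
Check: 1288·775 + 893·(-1112) = 998200 − 993016 = 5184. ✓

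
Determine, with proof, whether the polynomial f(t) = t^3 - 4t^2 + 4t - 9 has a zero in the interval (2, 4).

f(2) = -9 and f(4) = 7, which have opposite signs.
As a polynomial, f is continuous on every closed interval.
By the Intermediate Value Theorem, f takes the value 0 somewhere in the open interval.

Yes, f has a root in the interval.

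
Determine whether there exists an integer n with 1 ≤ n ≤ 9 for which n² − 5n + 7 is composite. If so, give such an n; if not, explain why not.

At n = 7: 7² − 5·7 + 7 = 21 = 3·7, which is composite.

n = 7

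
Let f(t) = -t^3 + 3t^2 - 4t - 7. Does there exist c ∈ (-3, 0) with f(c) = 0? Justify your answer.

Such a root exists.

f(-3) = 59 and f(0) = -7, which have opposite signs.
Since f is a polynomial it is continuous on [-3, 0].
The Intermediate Value Theorem then guarantees some c ∈ (-3, 0) with f(c) = 0.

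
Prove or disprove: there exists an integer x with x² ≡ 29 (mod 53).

x = 20

Take x = 20. Then 20² = 400 = 7·53 + 29, so 20² ≡ 29 (mod 53).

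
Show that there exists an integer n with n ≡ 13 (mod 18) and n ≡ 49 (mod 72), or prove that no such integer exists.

Here gcd(18, 72) = 18, and both 13 and 49 leave remainder 13 mod 18, so the system is consistent.
Step through n = 13, 13 + 18, 13 + 2·18, …: the values 13, 31, 49 reduce mod 72 to 13, 31, 49. The value 49 hits 49.
Indeed 49 ≡ 13 (mod 18) and 49 ≡ 49 (mod 72).

n = 49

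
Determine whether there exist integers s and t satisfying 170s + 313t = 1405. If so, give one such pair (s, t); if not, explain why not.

s = 220, t = -115

Since gcd(170, 313) = 1, every integer is an integer combination of 170 and 313.
Dividing repeatedly: 313 = 1·170 + 143, 170 = 1·143 + 27, 143 = 5·27 + 8, 27 = 3·8 + 3, 8 = 2·3 + 2, 3 = 1·2 + 1, 2 = 2·1 + 0.
Unwinding: 1 = 3 − 1·2 = 3 − (8 − 2·3) = −8 + 3·3 = −8 + 3·(27 − 3·8) = 3·27 − 10·8 = 3·27 − 10·(143 − 5·27) = −10·143 + 53·27 = −10·143 + 53·(170 − 1·143) = 53·170 − 63·143 = 53·170 − 63·(313 − 1·170) = −63·313 + 116·170, i.e. 170·116 + 313·(-63) = 1.
Times 1405: 170·162980 + 313·(-88515) = 1405, so (162980, -88515) solves it.
The general solution is s = 162980 + 313k, t = -88515 − 170k; taking k = -520 gives the smaller pair s = 220, t = -115.
Indeed 170·220 + 313·(-115) = 37400 − 35995 = 1405.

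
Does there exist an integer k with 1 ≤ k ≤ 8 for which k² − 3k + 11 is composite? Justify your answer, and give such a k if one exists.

k = 4

At k = 4: 4² − 3·4 + 11 = 15 = 3·5, which is composite.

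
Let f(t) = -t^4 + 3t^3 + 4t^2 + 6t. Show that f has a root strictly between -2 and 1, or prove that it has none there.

f(-2) = -36 and f(1) = 12, which have opposite signs.
f is continuous everywhere (it is a polynomial), in particular on [-2, 1].
By the Intermediate Value Theorem f must vanish at some point of (-2, 1).

Such a root exists.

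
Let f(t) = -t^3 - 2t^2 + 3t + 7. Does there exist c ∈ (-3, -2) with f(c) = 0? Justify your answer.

No such root exists.

The endpoint values f(-3) = 7 and f(-2) = 1 are both positive. Claim: f(t) > 0 for every t in (-3, -2).
Shift to the endpoint -2: with t = -2 − u (0 < u < 1), one computes f(-2 − u) = u^3 + 4u^2 + u + 1.
All 4 nonzero coefficients of this polynomial in u are positive; hence for u > 0 the value is a sum of positive terms (the constant 1 among them).
So f is strictly positive on (-3, -2); no root exists in the interval.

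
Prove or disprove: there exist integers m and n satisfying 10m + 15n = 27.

There are no such integers.

Any value of 10m + 15n is a multiple of gcd(10, 15) = 5.
However 27 leaves remainder 2 on division by 5.
Hence no integers m, n satisfy the equation.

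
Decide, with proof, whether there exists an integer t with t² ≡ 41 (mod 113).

t = 70 works: 70² = 4900, and 4900 − 41 = 4859 = 43·113.

t = 70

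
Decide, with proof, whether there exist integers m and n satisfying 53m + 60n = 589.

53 and 60 are coprime, so 53m + 60n ranges over all of ℤ.
Run the Euclidean algorithm on 60 and 53: 60 = 1·53 + 7, 53 = 7·7 + 4, 7 = 1·4 + 3, 4 = 1·3 + 1, 3 = 3·1 + 0.
Back-substituting, 1 = 4 − 1·3 = 4 − (7 − 1·4) = −7 + 2·4 = −7 + 2·(53 − 7·7) = 2·53 − 15·7 = 2·53 − 15·(60 − 1·53) = −15·60 + 17·53; that is, 53·17 + 60·(-15) = 1.
Multiplying through by 589: m = 17·589 = 10013, n = (-15)·589 = -8835 is a solution.
The general solution is m = 10013 + 60k, n = -8835 − 53k; taking k = -166 gives the smaller pair m = 53, n = -37.
Indeed 53·53 + 60·(-37) = 2809 − 2220 = 589.

m = 53, n = -37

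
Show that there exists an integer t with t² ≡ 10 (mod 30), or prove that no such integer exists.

t = 10

Take t = 10. Then 10² = 100 = 3·30 + 10, so 10² ≡ 10 (mod 30).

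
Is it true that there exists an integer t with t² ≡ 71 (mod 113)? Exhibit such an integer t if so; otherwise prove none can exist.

No, no such integer exists.

113 is prime, so by Euler's criterion 71 is a square mod 113 iff 71^((113−1)/2) = 71^56 ≡ 1 (mod 113).
Squaring successively (mod 113): 71^2 = 5041 ≡ 69; 71^4 ≡ 69² = 4761 ≡ 15; 71^8 ≡ 15² = 225 ≡ 112; 71^16 ≡ 112² = 12544 ≡ 1; 71^32 ≡ 1² = 1 ≡ 1.
Since 56 = 32 + 16 + 8, 71^56 ≡ 1 · 1 · 112; multiplying out mod 113: 1·1 = 1 ≡ 1, then 1·112 = 112 ≡ 112. Thus 71^56 ≡ 112 ≡ −1 (mod 113).
By Euler's criterion 71 is a quadratic non-residue mod 113: no t satisfies t² ≡ 71 (mod 113).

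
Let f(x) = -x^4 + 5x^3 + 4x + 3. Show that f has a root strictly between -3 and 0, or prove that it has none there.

Yes, f has a root in the interval.

f(-3) = -225 and f(0) = 3, which have opposite signs.
f is continuous everywhere (it is a polynomial), in particular on [-3, 0].
By the Intermediate Value Theorem, f takes the value 0 somewhere in the open interval.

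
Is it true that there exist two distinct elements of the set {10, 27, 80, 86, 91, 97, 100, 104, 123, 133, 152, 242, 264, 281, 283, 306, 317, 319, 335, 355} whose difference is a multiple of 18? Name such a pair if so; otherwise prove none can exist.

10 mod 18 = 10 and 100 mod 18 = 10, so 100 − 10 = 90 = 5·18.

The pair (10, 100) works.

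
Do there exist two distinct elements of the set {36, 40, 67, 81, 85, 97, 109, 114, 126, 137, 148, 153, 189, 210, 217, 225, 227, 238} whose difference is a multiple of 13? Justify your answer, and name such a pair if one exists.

36 mod 13 = 10 and 114 mod 13 = 10, so 114 − 36 = 78 = 6·13.

Yes: 36 and 114.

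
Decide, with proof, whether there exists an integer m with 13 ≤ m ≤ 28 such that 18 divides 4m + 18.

m = 18

At m = 18 we get 4·18 + 18 = 90, and 90 = 18·5.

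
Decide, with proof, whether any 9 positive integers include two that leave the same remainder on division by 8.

Partition the integers by their residue mod 8; there are 8 classes.
Since 9 > 8, two of the 9 integers must share a residue class by the pigeonhole principle; call them a and b.
That is, a and b leave the same remainder on division by 8, as claimed.

Yes.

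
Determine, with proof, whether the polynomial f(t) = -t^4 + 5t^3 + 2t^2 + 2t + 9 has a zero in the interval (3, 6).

f(3) = 87 and f(6) = -123, which have opposite signs.
f is continuous everywhere (it is a polynomial), in particular on [3, 6].
By the Intermediate Value Theorem, f takes the value 0 somewhere in the open interval.

Such a root exists.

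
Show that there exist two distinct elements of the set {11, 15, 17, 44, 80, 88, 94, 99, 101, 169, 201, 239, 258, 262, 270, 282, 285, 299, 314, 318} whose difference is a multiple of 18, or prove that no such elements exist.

Both 11 and 101 leave remainder 11 on division by 18; their difference 90 = 5·18 is a multiple of 18.

Yes: 11 and 101.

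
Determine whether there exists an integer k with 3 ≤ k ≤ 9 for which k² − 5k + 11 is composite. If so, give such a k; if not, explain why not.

k = 8

At k = 8: 8² − 5·8 + 11 = 35 = 5·7, which is composite.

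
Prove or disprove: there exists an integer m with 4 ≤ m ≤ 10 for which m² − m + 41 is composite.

The values for m = 4, 5, …, 10 are 53, 61, 71, 83, 97, 113, 131, and each of these is prime.
So no value in the range makes the expression composite.

There is no such integer m in that range.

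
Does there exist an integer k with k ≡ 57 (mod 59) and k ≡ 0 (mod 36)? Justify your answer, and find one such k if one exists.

The moduli 59 and 36 are coprime, so by the Chinese Remainder Theorem a unique solution modulo 2124 exists.
Write k = 57 + 59t and require 57 + 59t ≡ 0 (mod 36), i.e. 59t ≡ 15 (mod 36).
59 ≡ 23 (mod 36), so this reads 23t ≡ 15 (mod 36). Since 23·11 = 253 = 7·36 + 1, the inverse of 23 mod 36 is 11.
Therefore t ≡ 11·15 = 165 ≡ 21 (mod 36).
With t = 21: k = 57 + 59·21 = 1296.
Verify: 1296 = 21·59 + 57 and 1296 = 36·36 + 0. ✓

k = 1296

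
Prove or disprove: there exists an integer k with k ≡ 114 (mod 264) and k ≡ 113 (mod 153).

No such integer exists.

Both moduli are multiples of 3 = gcd(264, 153), so any solution would satisfy k ≡ 114 and k ≡ 113 modulo 3 simultaneously.
But 114 mod 3 = 0 while 113 mod 3 = 2, a contradiction.
Therefore no such k exists.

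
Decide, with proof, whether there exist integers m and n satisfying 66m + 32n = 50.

Every value of 66m + 32n is a multiple of gcd(66, 32) = 2; since 2 ∣ 50, solutions exist.
Dividing through by 2 reduces the equation to 33m + 16n = 25.
Run the Euclidean algorithm on 33 and 16: 33 = 2·16 + 1, 16 = 16·1 + 0.
Back-substituting, 1 = 33 − 2·16; that is, 33·1 + 16·(-2) = 1.
Multiplying through by 25: m = 1·25 = 25, n = (-2)·25 = -50 is a solution.
The general solution is m = 25 + 16k, n = -50 − 33k; taking k = -1 gives the smaller pair m = 9, n = -17.
Indeed 66·9 + 32·(-17) = 594 − 544 = 50.

m = 9, n = -17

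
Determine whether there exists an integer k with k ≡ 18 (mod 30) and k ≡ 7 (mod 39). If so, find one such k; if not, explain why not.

gcd(30, 39) = 3. If k ≡ 18 (mod 30) and k ≡ 7 (mod 39), then k ≡ 18 (mod 3) and k ≡ 7 (mod 3).
However 18 ≡ 0 and 7 ≡ 1 (mod 3), and 0 ≠ 1.
Hence the system has no solution.

No such integer exists.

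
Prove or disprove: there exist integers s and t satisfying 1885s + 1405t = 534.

No such integers exist.

Any value of 1885s + 1405t is a multiple of gcd(1885, 1405) = 5.
However 534 leaves remainder 4 on division by 5.
So the equation is unsolvable over ℤ.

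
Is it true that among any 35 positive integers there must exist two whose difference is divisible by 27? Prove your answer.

Partition the integers by their residue mod 27; there are 27 classes.
With 35 integers and only 27 classes, the pigeonhole principle forces two of them, say a and b, into the same class.
Equal remainders mean a − b ≡ 0 (mod 27), so 27 divides their difference.

True.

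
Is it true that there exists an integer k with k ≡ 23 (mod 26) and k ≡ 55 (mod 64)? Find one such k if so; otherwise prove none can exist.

gcd(26, 64) = 2. A simultaneous solution exists iff 23 ≡ 55 (mod 2); here 23 mod 2 = 1 = 55 mod 2, so it does.
Write k = 23 + 26t. Then 26t ≡ 55 − 23 ≡ 32 (mod 64); dividing through by 2 gives 13t ≡ 16 (mod 32).
Since 13·5 = 65 = 2·32 + 1, the inverse of 13 mod 32 is 5.
Multiplying by 5: t ≡ 5·16 = 80 ≡ 16 (mod 32).
Then k = 23 + 26·16 = 439.
Check: 439 mod 26 = 23, 439 mod 64 = 55. ✓

k = 439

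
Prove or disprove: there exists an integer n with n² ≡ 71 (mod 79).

79 is prime, so by Euler's criterion 71 is a square mod 79 iff 71^((79−1)/2) = 71^39 ≡ 1 (mod 79).
Squaring successively (mod 79): 71^2 = 5041 ≡ 64; 71^4 ≡ 64² = 4096 ≡ 67; 71^8 ≡ 67² = 4489 ≡ 65; 71^16 ≡ 65² = 4225 ≡ 38; 71^32 ≡ 38² = 1444 ≡ 22.
Since 39 = 32 + 4 + 2 + 1, 71^39 ≡ 22 · 67 · 64 · 71; multiplying out mod 79: 22·67 = 1474 ≡ 52, then 52·64 = 3328 ≡ 10, then 10·71 = 710 ≡ 78. Thus 71^39 ≡ 78 ≡ −1 (mod 79).
The value −1 means 71 is a non-residue modulo 79, so n² ≡ 71 (mod 79) is impossible.

There is no such integer.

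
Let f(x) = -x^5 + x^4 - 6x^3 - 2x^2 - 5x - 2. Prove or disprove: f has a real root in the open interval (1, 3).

The endpoint values f(1) = -15 and f(3) = -359 are both negative. Claim: f(x) < 0 for every x in (1, 3).
Shift to the endpoint 1: with x = 1 + u (0 < u < 2), one computes f(1 + u) = -u^5 - 4u^4 - 12u^3 - 24u^2 - 28u - 15.
The nonzero coefficients here are all negative, so for u > 0 every term is negative (or zero), and the constant term -15 is strictly negative.
So f is strictly negative on (1, 3); no root exists in the interval.

f has no root in that interval.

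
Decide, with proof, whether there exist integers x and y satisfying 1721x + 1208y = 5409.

x = 1049, y = -1490

1721 and 1208 are coprime, so 1721x + 1208y ranges over all of ℤ.
Dividing repeatedly: 1721 = 1·1208 + 513, 1208 = 2·513 + 182, 513 = 2·182 + 149, 182 = 1·149 + 33, 149 = 4·33 + 17, 33 = 1·17 + 16, 17 = 1·16 + 1, 16 = 16·1 + 0.
Back-substituting, 1 = 17 − 1·16 = 17 − (33 − 1·17) = −33 + 2·17 = −33 + 2·(149 − 4·33) = 2·149 − 9·33 = 2·149 − 9·(182 − 1·149) = −9·182 + 11·149 = −9·182 + 11·(513 − 2·182) = 11·513 − 31·182 = 11·513 − 31·(1208 − 2·513) = −31·1208 + 73·513 = −31·1208 + 73·(1721 − 1·1208) = 73·1721 − 104·1208; that is, 1721·73 + 1208·(-104) = 1.
Multiplying through by 5409: x = 73·5409 = 394857, y = (-104)·5409 = -562536 is a solution.
The general solution is x = 394857 + 1208k, y = -562536 − 1721k; taking k = -326 gives the smaller pair x = 1049, y = -1490.
Indeed 1721·1049 + 1208·(-1490) = 1805329 − 1799920 = 5409.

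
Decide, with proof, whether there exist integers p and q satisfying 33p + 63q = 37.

There are no such integers.

gcd(33, 63) = 3, so every integer of the form 33p + 63q is a multiple of 3.
However 37 leaves remainder 1 on division by 3.
Therefore 33p + 63q = 37 has no solution in integers.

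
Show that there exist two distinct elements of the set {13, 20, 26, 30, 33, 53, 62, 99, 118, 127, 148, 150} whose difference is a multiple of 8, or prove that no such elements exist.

13 mod 8 = 5 and 53 mod 8 = 5, so 53 − 13 = 40 = 5·8.

13 and 53 are such a pair.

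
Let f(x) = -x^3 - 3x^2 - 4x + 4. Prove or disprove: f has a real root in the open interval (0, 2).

f(0) = 4 and f(2) = -24, which have opposite signs.
f is continuous everywhere (it is a polynomial), in particular on [0, 2].
By the Intermediate Value Theorem, f takes the value 0 somewhere in the open interval.

Yes, f has a root in the interval.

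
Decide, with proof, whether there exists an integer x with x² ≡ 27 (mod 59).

x = 26

Take x = 26. Then 26² = 676 = 11·59 + 27, so 26² ≡ 27 (mod 59).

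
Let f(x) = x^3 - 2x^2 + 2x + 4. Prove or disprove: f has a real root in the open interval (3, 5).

f(3) = 19 and f(5) = 89, both positive.
The derivative f'(x) = 3x^2 - 4x + 2 is a quadratic with discriminant (-4)² − 4·3·2 = -8 < 0; it never vanishes, so it is always positive (sign of the leading coefficient).
Hence f is strictly increasing on ℝ, and in particular on [3, 5]. A strictly monotone function with same-sign endpoint values stays positive on the whole interval, so f has no zero in (3, 5).

No.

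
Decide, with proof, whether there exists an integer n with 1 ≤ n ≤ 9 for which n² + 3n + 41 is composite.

At n = 4: 4² + 3·4 + 41 = 69 = 3·23, which is composite.

n = 4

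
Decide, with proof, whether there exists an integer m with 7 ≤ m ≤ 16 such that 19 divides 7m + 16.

Scanning upward from m = 7 gives 65, 72, 79, 86, 93, 100, 107, none divisible by 19. m = 14 works, since 7·14 + 16 = 114 = 6·19.

m = 14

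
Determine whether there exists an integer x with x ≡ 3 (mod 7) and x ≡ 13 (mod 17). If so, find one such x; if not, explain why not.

gcd(7, 17) = 1, so the Chinese Remainder Theorem guarantees exactly one residue class mod 119 satisfying both.
Any solution of the first congruence is x = 3 + 7t; substituting into the second, 7t ≡ 13 − 3 ≡ 10 (mod 17).
Note 7·5 = 35 ≡ 1 (mod 17) (as 35 − 1 = 2·17), so 7⁻¹ ≡ 5.
Therefore t ≡ 5·10 = 50 ≡ 16 (mod 17).
With t = 16: x = 3 + 7·16 = 115.
Check: 115 mod 7 = 3, 115 mod 17 = 13. ✓

x = 115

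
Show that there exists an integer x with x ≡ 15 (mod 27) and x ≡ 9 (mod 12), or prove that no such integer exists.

gcd(27, 12) = 3. A simultaneous solution exists iff 15 ≡ 9 (mod 3); here 15 mod 3 = 0 = 9 mod 3, so it does.
List candidates x ≡ 15 (mod 27): 15, 42, 69. Modulo 12 these are 3, 6, 9; 69 gives 9 as required.
Indeed 69 ≡ 15 (mod 27) and 69 ≡ 9 (mod 12).

x = 69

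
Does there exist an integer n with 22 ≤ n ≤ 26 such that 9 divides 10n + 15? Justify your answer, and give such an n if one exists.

For n = 22, 23, …, 26 the values of 10n + 15 modulo 9 are 1, 2, 3, 4, 5 respectively.
Since 0 is absent from this list, 9 ∤ 10n + 15 for every n with 22 ≤ n ≤ 26.

No such integer n in that range exists.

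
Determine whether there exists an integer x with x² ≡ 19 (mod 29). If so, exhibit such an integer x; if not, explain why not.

No, no such integer exists.

29 is prime, so by Euler's criterion 19 is a square mod 29 iff 19^((29−1)/2) = 19^14 ≡ 1 (mod 29).
Squaring successively (mod 29): 19^2 = 361 ≡ 13; 19^4 ≡ 13² = 169 ≡ 24; 19^8 ≡ 24² = 576 ≡ 25.
Since 14 = 8 + 4 + 2, 19^14 ≡ 25 · 24 · 13; multiplying out mod 29: 25·24 = 600 ≡ 20, then 20·13 = 260 ≡ 28. Thus 19^14 ≡ 28 ≡ −1 (mod 29).
By Euler's criterion 19 is a quadratic non-residue mod 29: no x satisfies x² ≡ 19 (mod 29).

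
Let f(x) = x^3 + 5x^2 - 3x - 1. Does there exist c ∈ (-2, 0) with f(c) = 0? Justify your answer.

f(-2) = 17 and f(0) = -1, which have opposite signs.
As a polynomial, f is continuous on every closed interval.
By the Intermediate Value Theorem, f takes the value 0 somewhere in the open interval.

Yes, such a c exists.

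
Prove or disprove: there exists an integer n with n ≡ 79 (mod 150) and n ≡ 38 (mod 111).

gcd(150, 111) = 3. If n ≡ 79 (mod 150) and n ≡ 38 (mod 111), then n ≡ 79 (mod 3) and n ≡ 38 (mod 3).
However 79 ≡ 1 and 38 ≡ 2 (mod 3), and 1 ≠ 2.
Hence the system has no solution.

No such integer exists.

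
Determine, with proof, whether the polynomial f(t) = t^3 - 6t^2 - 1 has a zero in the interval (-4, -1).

No such root exists.

The endpoint values f(-4) = -161 and f(-1) = -8 are both negative. Claim: f(t) < 0 for every t in (-4, -1).
Shift to the endpoint -1: with t = -1 − u (0 < u < 3), one computes f(-1 − u) = -u^3 - 9u^2 - 15u - 8.
All 4 nonzero coefficients of this polynomial in u are negative; hence for u > 0 the value is a sum of negative terms (the constant -8 among them).
Therefore f(t) < 0 throughout (-4, -1), and f has no zero there.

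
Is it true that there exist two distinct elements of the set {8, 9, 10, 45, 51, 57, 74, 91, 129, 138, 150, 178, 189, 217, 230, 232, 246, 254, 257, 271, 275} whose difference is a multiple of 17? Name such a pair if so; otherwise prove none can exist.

The pair (8, 178) works.

8 mod 17 = 8 and 178 mod 17 = 8, so 178 − 8 = 170 = 10·17.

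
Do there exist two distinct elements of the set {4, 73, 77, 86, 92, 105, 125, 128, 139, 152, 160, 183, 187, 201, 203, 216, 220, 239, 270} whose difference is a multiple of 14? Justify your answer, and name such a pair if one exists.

4 and 270 are such a pair.

4 mod 14 = 4 and 270 mod 14 = 4, so 270 − 4 = 266 = 19·14.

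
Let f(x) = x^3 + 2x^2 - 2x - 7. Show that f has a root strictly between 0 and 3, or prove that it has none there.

Yes, f has a root in the interval.

f(0) = -7 and f(3) = 32, which have opposite signs.
As a polynomial, f is continuous on every closed interval.
By the Intermediate Value Theorem f must vanish at some point of (0, 3).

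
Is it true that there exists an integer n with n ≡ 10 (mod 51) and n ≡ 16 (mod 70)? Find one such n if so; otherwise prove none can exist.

gcd(51, 70) = 1, so the Chinese Remainder Theorem guarantees exactly one residue class mod 3570 satisfying both.
Any solution of the first congruence is n = 10 + 51t; substituting into the second, 51t ≡ 16 − 10 ≡ 6 (mod 70).
Invert 51 mod 70 by the Euclidean algorithm: 70 = 1·51 + 19, 51 = 2·19 + 13, 19 = 1·13 + 6, 13 = 2·6 + 1, 6 = 6·1 + 0; back-substituting, 1 = 13 − 2·6 = 13 − 2·(19 − 1·13) = −2·19 + 3·13 = −2·19 + 3·(51 − 2·19) = 3·51 − 8·19 = 3·51 − 8·(70 − 1·51) = −8·70 + 11·51. Hence 51·11 ≡ 1, so 51⁻¹ ≡ 11 (mod 70).
Multiplying by 11: t ≡ 11·6 = 66 (mod 70).
With t = 66: n = 10 + 51·66 = 3376.
Check: 3376 mod 51 = 10, 3376 mod 70 = 16. ✓

n = 3376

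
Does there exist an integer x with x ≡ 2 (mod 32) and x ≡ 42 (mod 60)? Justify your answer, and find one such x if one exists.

Here gcd(32, 60) = 4, and both 2 and 42 leave remainder 2 mod 4, so the system is consistent.
Step through x = 2, 2 + 32, 2 + 2·32, …: the values 2, 34, 66, 98, 130, 162 reduce mod 60 to 2, 34, 6, 38, 10, 42. The value 162 hits 42.
Indeed 162 ≡ 2 (mod 32) and 162 ≡ 42 (mod 60).

x = 162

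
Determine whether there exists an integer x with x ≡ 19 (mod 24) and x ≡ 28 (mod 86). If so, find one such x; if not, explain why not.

Both moduli are multiples of 2 = gcd(24, 86), so any solution would satisfy x ≡ 19 and x ≡ 28 modulo 2 simultaneously.
However 19 ≡ 1 and 28 ≡ 0 (mod 2), and 1 ≠ 0.
Therefore no such x exists.

No, no such integer exists.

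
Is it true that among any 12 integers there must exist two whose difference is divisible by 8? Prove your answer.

Yes.

Each integer lies in one of the 8 residue classes modulo 8.
With 12 integers and only 8 classes, the pigeonhole principle forces two of them, say a and b, into the same class.
Then a ≡ b (mod 8), i.e. 8 ∣ (a − b).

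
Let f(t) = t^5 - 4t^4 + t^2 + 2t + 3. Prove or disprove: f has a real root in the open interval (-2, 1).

f(-2) = -93 and f(1) = 3, which have opposite signs.
As a polynomial, f is continuous on every closed interval.
By the Intermediate Value Theorem, f takes the value 0 somewhere in the open interval.

Such a root exists.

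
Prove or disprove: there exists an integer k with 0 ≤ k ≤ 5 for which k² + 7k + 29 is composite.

The values for k = 0, 1, …, 5 are 29, 37, 47, 59, 73, 89, and each of these is prime.
So no value in the range makes the expression composite.

No such integer k in that range exists.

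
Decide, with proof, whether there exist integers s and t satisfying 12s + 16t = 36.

Every value of 12s + 16t is a multiple of gcd(12, 16) = 4; since 4 ∣ 36, solutions exist.
Dividing through by 4 reduces the equation to 3s + 4t = 9.
Euclidean algorithm: 4 = 1·3 + 1, 3 = 3·1 + 0.
Unwinding: 1 = 4 − 1·3, i.e. 3·(-1) + 4·1 = 1.
Scaling by 9 gives the particular solution (s, t) = (-9, 9).
Shifting by a multiple of (4, −3) keeps it a solution: s = -9 + 3·4 = 3, t = 9 − 3·3 = 0.
Check: 12·3 + 16·0 = 36 + 0 = 36. ✓

s = 3, t = 0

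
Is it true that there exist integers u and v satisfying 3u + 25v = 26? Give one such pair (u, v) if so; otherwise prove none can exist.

3 and 25 are coprime, so 3u + 25v ranges over all of ℤ.
Dividing repeatedly: 25 = 8·3 + 1, 3 = 3·1 + 0.
Unwinding: 1 = 25 − 8·3, i.e. 3·(-8) + 25·1 = 1.
Times 26: 3·(-208) + 25·26 = 26, so (-208, 26) solves it.
The general solution is u = -208 + 25k, v = 26 − 3k; taking k = 9 gives the smaller pair u = 17, v = -1.
Indeed 3·17 + 25·(-1) = 51 − 25 = 26.

u = 17, v = -1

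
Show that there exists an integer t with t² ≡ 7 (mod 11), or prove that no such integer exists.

No, no such integer exists.

Since (11 − t)² ≡ t² (mod 11), it suffices to square t = 0, 1, …, 5: the residues are 0, 1, 4, 9, 5, 3.
So the quadratic residues mod 11 are {0, 1, 3, 4, 5, 9}, and 7 is not among them.
Hence no integer t has t² ≡ 7 (mod 11).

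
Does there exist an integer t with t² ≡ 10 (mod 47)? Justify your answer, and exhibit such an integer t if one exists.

47 is prime, so by Euler's criterion 10 is a square mod 47 iff 10^((47−1)/2) = 10^23 ≡ 1 (mod 47).
Repeated squaring mod 47: 10^2 = 100 ≡ 6; 10^4 ≡ 6² = 36 ≡ 36; 10^8 ≡ 36² = 1296 ≡ 27; 10^16 ≡ 27² = 729 ≡ 24.
Since 23 = 16 + 4 + 2 + 1, 10^23 ≡ 24 · 36 · 6 · 10; multiplying out mod 47: 24·36 = 864 ≡ 18, then 18·6 = 108 ≡ 14, then 14·10 = 140 ≡ 46. Thus 10^23 ≡ 46 ≡ −1 (mod 47).
The value −1 means 10 is a non-residue modulo 47, so t² ≡ 10 (mod 47) is impossible.

No, no such integer exists.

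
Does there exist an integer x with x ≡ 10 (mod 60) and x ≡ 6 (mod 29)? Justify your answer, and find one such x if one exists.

x = 1630

Since 60 and 29 share no common factor, CRT says the pair of congruences has a solution (unique mod 1740).
Write x = 10 + 60t and require 10 + 60t ≡ 6 (mod 29), i.e. 60t ≡ 25 (mod 29).
60 ≡ 2 (mod 29), so this reads 2t ≡ 25 (mod 29). Since 2·15 = 30 = 1·29 + 1, the inverse of 2 mod 29 is 15.
Multiplying by 15: t ≡ 15·25 = 375 ≡ 27 (mod 29).
Taking t = 27 gives x = 10 + 60·27 = 1630.
Verify: 1630 = 27·60 + 10 and 1630 = 56·29 + 6. ✓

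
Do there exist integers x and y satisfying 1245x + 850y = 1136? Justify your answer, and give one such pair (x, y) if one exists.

gcd(1245, 850) = 5, so every integer of the form 1245x + 850y is a multiple of 5.
But 1136 is not a multiple of 5 (it leaves remainder 1).
So the equation is unsolvable over ℤ.

No such integers exist.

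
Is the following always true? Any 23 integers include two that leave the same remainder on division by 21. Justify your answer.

Yes.

There are exactly 21 possible remainders on division by 21.
Placing 23 integers into 21 classes, some class receives at least two — say a and b.
That is, a and b leave the same remainder on division by 21, as claimed.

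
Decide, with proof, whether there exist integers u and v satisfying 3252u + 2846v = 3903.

gcd(3252, 2846) = 2, so every integer of the form 3252u + 2846v is a multiple of 2.
However 3903 leaves remainder 1 on division by 2.
So the equation is unsolvable over ℤ.

No, no such integers exist.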